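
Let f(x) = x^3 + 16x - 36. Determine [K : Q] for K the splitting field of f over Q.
[K : Q] = 6

By the rational root test, any rational root of the monic integer polynomial f(x) = x^3 + 16x - 36 must be an integer dividing the constant term -36, i.e. one of ±{1, 2, 3, 4, 6, 9, 12, 18, 36}. Evaluating: f(1) = -19, f(-1) = -53, f(2) = 4, f(-2) = -76, f(3) = 39, f(-3) = -111, f(4) = 92, f(-4) = -164, f(6) = 276, f(-6) = -348, f(9) = 837, f(-9) = -909, f(12) = 1884, f(-12) = -1956, f(18) = 6084, f(-18) = -6156, f(36) = 47196, f(-36) = -47268; none is 0, so f has no rational root and is therefore irreducible over Q (a cubic with no linear factor over a field is irreducible). For an irreducible cubic, the Galois group is A_3 or S_3 according as the discriminant disc(f) = -4a^3 - 27b^2 = -4·(16)^3 - 27·(-36)^2 = -51376 is or is not a square in Q. Here disc(f) = -51376 is not a perfect square in Q, so the Galois group of f over Q is not contained in A_3 and must be all of S_3. The splitting field has degree |S_3| = 6 over Q, so [K : Q] = 6.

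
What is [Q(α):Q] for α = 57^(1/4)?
[Q(α):Q] = 4

α is a root of x^4 - 57. By Eisenstein's criterion at the prime p = 3 (which divides the constant term 57 but p^2 = 9 does not, since 57 is squarefree), x^4 - 57 is irreducible over Q. Hence [Q(α):Q] = 4.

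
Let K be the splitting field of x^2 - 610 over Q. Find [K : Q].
[K : Q] = 2

f(x) = x^2 - 610 factors as (x - √610)(x + √610). The splitting field is K = Q(√610). Since 610 is squarefree and > 1, it is not a perfect square, so x^2 - 610 is irreducible over Q and [Q(√610) : Q] = 2. Hence [K : Q] = 2.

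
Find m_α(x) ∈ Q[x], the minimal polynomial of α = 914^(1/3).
m_α(x) = x^3 - 914

α satisfies α^3 = 914, so x^3 - 914 annihilates α. By the rational root test, a rational root p/q (in lowest terms) of x^3 - 914 would satisfy p^3 = 914 q^3, forcing q = 1 and p^3 = 914; but 914 is not a perfect cube, contradiction. A monic cubic over Q with no rational root is irreducible (any nontrivial factorization would include a linear factor). Hence x^3 - 914 is the minimal polynomial of α, and in particular [Q(α):Q] = 3.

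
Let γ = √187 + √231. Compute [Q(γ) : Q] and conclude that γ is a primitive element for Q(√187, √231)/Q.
[Q(γ) : Q] = 4 (equivalently, Q(γ) = Q(√187, √231))

Obviously Q(γ) ⊆ Q(√187, √231), and [Q(√187, √231):Q] = 4 (since 187, 231 are distinct squarefree integers > 1 with 43197 not a perfect square). To show equality we compute the minimal polynomial of γ. From γ = √187 + √231: γ^2 = 187 + 2√(43197) + 231 = 418 + 2√(43197), so γ^2 - 418 = 2√(43197); squaring, (γ^2 - 418)^2 = 4·43197, i.e. γ^4 - 836γ^2 + 174724 - 172788 = 0, i.e. γ^4 - 836γ^2 + 1936 = 0. So γ is a root of x^4 - 836x^2 + 1936. This polynomial is irreducible over Q: it has no rational root (each ±√187 ± √231 is irrational), and any factorization into two quadratics over Q would force √(43197) ∈ Q (pairing opposite roots) or √187, √231 ∈ Q (other pairings), all impossible. Hence [Q(γ):Q] = 4 = [Q(√187, √231):Q], so Q(γ) = Q(√187, √231).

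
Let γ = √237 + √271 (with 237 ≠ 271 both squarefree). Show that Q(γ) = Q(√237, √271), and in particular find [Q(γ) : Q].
[Q(γ) : Q] = 4 (equivalently, Q(γ) = Q(√237, √271))

Obviously Q(γ) ⊆ Q(√237, √271), and [Q(√237, √271):Q] = 4 (since 237, 271 are distinct squarefree integers > 1 with 64227 not a perfect square). To show equality we compute the minimal polynomial of γ. From γ = √237 + √271: γ^2 = 237 + 2√(64227) + 271 = 508 + 2√(64227), so γ^2 - 508 = 2√(64227); squaring, (γ^2 - 508)^2 = 4·64227, i.e. γ^4 - 1016γ^2 + 258064 - 256908 = 0, i.e. γ^4 - 1016γ^2 + 1156 = 0. So γ is a root of x^4 - 1016x^2 + 1156. This polynomial is irreducible over Q: it has no rational root (each ±√237 ± √271 is irrational), and any factorization into two quadratics over Q would force √(64227) ∈ Q (pairing opposite roots) or √237, √271 ∈ Q (other pairings), all impossible. Hence [Q(γ):Q] = 4 = [Q(√237, √271):Q], so Q(γ) = Q(√237, √271).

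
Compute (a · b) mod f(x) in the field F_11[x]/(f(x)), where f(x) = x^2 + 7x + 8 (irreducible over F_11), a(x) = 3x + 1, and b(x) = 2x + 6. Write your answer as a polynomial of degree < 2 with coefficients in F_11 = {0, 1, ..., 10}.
a · b ≡ 2 (mod f(x))

Multiply in F_11[x]: a(x)·b(x) = (3x + 1)·(2x + 6) = 6x^2 + 9x + 6. This has degree ≥ 2, so divide by f(x) over F_11: 6x^2 + 9x + 6 = (6)·(x^2 + 7x + 8) + (2). Hence a·b ≡ 2 (mod f). (F_11[x]/(f) is a field with 11^2 = 121 elements since f is irreducible of degree 2.)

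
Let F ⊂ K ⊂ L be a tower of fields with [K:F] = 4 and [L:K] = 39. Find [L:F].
[L:F] = 156

The tower law says that for any tower of field extensions F ⊂ K ⊂ L with finite degrees, [L:F] = [L:K] · [K:F]. Here this gives [L:F] = 39 · 4 = 156.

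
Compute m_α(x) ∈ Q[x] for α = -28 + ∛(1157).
m_α(x) = x^3 + 84x^2 + 2352x + 20795

Set β = α + 28 = ∛(1157), so β^3 = 1157. Then (α + 28)^3 - 1157 = 0, i.e. α is a root of g(x) = (x + 28)^3 - 1157 = x^3 + 84x^2 + 2352x + 20795. Since g(x) = h(x + 28) where h(x) = x^3 - 1157, and h is irreducible over Q (because 1157 is not a perfect cube, so h has no rational root, and a monic cubic with no rational root is irreducible), g is also irreducible (irreducibility is preserved under the substitution x → x + 28). Hence m_α(x) = x^3 + 84x^2 + 2352x + 20795.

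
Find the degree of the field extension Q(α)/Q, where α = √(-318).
[Q(α):Q] = 2

[Q(α):Q] equals the degree of the minimal polynomial of α. Here α^2 = -318 and x^2 + 318 is irreducible (d = -318 is squarefree, ≠ 1, hence not a square), so deg(m_α) = 2. Thus [Q(α):Q] = 2.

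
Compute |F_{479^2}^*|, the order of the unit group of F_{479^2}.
|F_{479^2}^*| = 229440

F_{479^2} has 479^2 = 229441 elements; its multiplicative group consists of all nonzero elements, so |F_{479^2}^*| = 229441 - 1 = 229440. (It is cyclic since any finite subgroup of the multiplicative group of a field is cyclic.)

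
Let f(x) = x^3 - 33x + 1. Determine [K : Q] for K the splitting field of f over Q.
[K : Q] = 6

By the rational root test, any rational root of the monic integer polynomial f(x) = x^3 - 33x + 1 must be an integer dividing the constant term 1, i.e. one of ±{1}. Evaluating: f(1) = -31, f(-1) = 33; none is 0, so f has no rational root and is therefore irreducible over Q (a cubic with no linear factor over a field is irreducible). For an irreducible cubic, the Galois group is A_3 or S_3 according as the discriminant disc(f) = -4a^3 - 27b^2 = -4·(-33)^3 - 27·(1)^2 = 143721 is or is not a square in Q. Here disc(f) = 143721 is not a perfect square in Q, so the Galois group of f over Q is not contained in A_3 and must be all of S_3. The splitting field has degree |S_3| = 6 over Q, so [K : Q] = 6.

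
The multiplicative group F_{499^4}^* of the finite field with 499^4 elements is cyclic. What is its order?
|F_{499^4}^*| = 62001498000

F_{499^4} has 499^4 = 62001498001 elements; its multiplicative group consists of all nonzero elements, so |F_{499^4}^*| = 62001498001 - 1 = 62001498000. (It is cyclic since any finite subgroup of the multiplicative group of a field is cyclic.)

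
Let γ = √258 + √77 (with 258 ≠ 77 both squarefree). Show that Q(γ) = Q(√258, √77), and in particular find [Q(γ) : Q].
[Q(γ) : Q] = 4 (equivalently, Q(γ) = Q(√258, √77))

Obviously Q(γ) ⊆ Q(√258, √77), and [Q(√258, √77):Q] = 4 (since 258, 77 are distinct squarefree integers > 1 with 19866 not a perfect square). To show equality we compute the minimal polynomial of γ. From γ = √258 + √77: γ^2 = 258 + 2√(19866) + 77 = 335 + 2√(19866), so γ^2 - 335 = 2√(19866); squaring, (γ^2 - 335)^2 = 4·19866, i.e. γ^4 - 670γ^2 + 112225 - 79464 = 0, i.e. γ^4 - 670γ^2 + 32761 = 0. So γ is a root of x^4 - 670x^2 + 32761. This polynomial is irreducible over Q: it has no rational root (each ±√258 ± √77 is irrational), and any factorization into two quadratics over Q would force √(19866) ∈ Q (pairing opposite roots) or √258, √77 ∈ Q (other pairings), all impossible. Hence [Q(γ):Q] = 4 = [Q(√258, √77):Q], so Q(γ) = Q(√258, √77).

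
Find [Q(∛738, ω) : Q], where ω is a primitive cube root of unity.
[Q(∛738, ω) : Q] = 6

[Q(∛738):Q] = 3 (min poly x^3 - 738, irreducible since 738 is not a perfect cube). [Q(ω):Q] = 2 (min poly x^2 + x + 1). Since Q(∛738) ⊂ R and ω ∉ R, we have ω ∉ Q(∛738), so x^2 + x + 1 remains irreducible over Q(∛738) and [Q(∛738, ω) : Q(∛738)] = 2. By the tower law, [Q(∛738, ω) : Q] = 3 · 2 = 6. (In fact Q(∛738, ω) is the splitting field of x^3 - 738 over Q.)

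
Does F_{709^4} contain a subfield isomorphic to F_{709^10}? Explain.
No: F_{709^10} is not a subfield of F_{709^4}

F_{p^m} embeds in F_{p^n} iff m | n. Here 10 ∤ 4 (since 4 = 0·10 + 4 with remainder 4 ≠ 0), so F_{709^10} is not a subfield of F_{709^4}. Equivalently: if it were, the tower law would give 10 = [F_{709^10}:F_709] dividing [F_{709^4}:F_709] = 4, contradiction.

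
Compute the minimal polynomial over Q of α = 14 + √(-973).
m_α(x) = x^2 - 28x + 1169

From α - 14 = √(-973), squaring gives (α - 14)^2 = -973, i.e. α^2 - 28α + 196 = -973, so α^2 - 28α + 1169 = 0. The discriminant of x^2 - 28x + 1169 is (-28)^2 - 4·(1169) = 784 - 4676 = -3892, and 4·(-973) is not a perfect square in Q since -973 is squarefree and ≠ 1. Hence x^2 - 28x + 1169 is irreducible over Q and is the minimal polynomial of α.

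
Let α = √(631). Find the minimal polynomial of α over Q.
m_α(x) = x^2 - 631

α satisfies α^2 - 631 = 0, so x^2 - 631 annihilates α. Since d = 631 is squarefree and ≠ 1, it is not a perfect square in Q, so x^2 - 631 has no rational root and is therefore irreducible over Q (a degree-2 polynomial over a field is irreducible iff it has no root). Hence m_α(x) = x^2 - 631.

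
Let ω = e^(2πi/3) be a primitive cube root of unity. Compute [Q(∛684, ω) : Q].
[Q(∛684, ω) : Q] = 6

[Q(∛684):Q] = 3 (min poly x^3 - 684, irreducible since 684 is not a perfect cube). [Q(ω):Q] = 2 (min poly x^2 + x + 1). Since Q(∛684) ⊂ R and ω ∉ R, we have ω ∉ Q(∛684), so x^2 + x + 1 remains irreducible over Q(∛684) and [Q(∛684, ω) : Q(∛684)] = 2. By the tower law, [Q(∛684, ω) : Q] = 3 · 2 = 6. (In fact Q(∛684, ω) is the splitting field of x^3 - 684 over Q.)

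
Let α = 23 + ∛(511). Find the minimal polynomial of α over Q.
m_α(x) = x^3 - 69x^2 + 1587x - 12678

Set β = α - 23 = ∛(511), so β^3 = 511. Then (α - 23)^3 - 511 = 0, i.e. α is a root of g(x) = (x - 23)^3 - 511 = x^3 - 69x^2 + 1587x - 12678. Since g(x) = h(x - 23) where h(x) = x^3 - 511, and h is irreducible over Q (because 511 is not a perfect cube, so h has no rational root, and a monic cubic with no rational root is irreducible), g is also irreducible (irreducibility is preserved under the substitution x → x - 23). Hence m_α(x) = x^3 - 69x^2 + 1587x - 12678.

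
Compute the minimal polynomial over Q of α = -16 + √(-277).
m_α(x) = x^2 + 32x + 533

From α + 16 = √(-277), squaring gives (α + 16)^2 = -277, i.e. α^2 + 32α + 256 = -277, so α^2 + 32α + 533 = 0. The discriminant of x^2 + 32x + 533 is (32)^2 - 4·(533) = 1024 - 2132 = -1108, and 4·(-277) is not a perfect square in Q since -277 is squarefree and ≠ 1. Hence x^2 + 32x + 533 is irreducible over Q and is the minimal polynomial of α.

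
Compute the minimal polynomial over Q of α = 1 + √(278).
m_α(x) = x^2 - 2x - 277

From α - 1 = √(278), squaring gives (α - 1)^2 = 278, i.e. α^2 - 2α + 1 = 278, so α^2 - 2α - 277 = 0. The discriminant of x^2 - 2x - 277 is (-2)^2 - 4·(-277) = 4 + 1108 = 1112, and 4·(278) is not a perfect square in Q since 278 is squarefree and ≠ 1. Hence x^2 - 2x - 277 is irreducible over Q and is the minimal polynomial of α.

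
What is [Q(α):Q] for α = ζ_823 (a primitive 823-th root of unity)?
[Q(α):Q] = 822

The minimal polynomial of ζ_823 over Q is the 823-th cyclotomic polynomial Φ_823(x), which is irreducible over Q and has degree φ(823) = 822. Hence [Q(α):Q] = φ(823) = 822.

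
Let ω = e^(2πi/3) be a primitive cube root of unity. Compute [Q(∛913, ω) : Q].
[Q(∛913, ω) : Q] = 6

[Q(∛913):Q] = 3 (min poly x^3 - 913, irreducible since 913 is not a perfect cube). [Q(ω):Q] = 2 (min poly x^2 + x + 1). Since Q(∛913) ⊂ R and ω ∉ R, we have ω ∉ Q(∛913), so x^2 + x + 1 remains irreducible over Q(∛913) and [Q(∛913, ω) : Q(∛913)] = 2. By the tower law, [Q(∛913, ω) : Q] = 3 · 2 = 6. (In fact Q(∛913, ω) is the splitting field of x^3 - 913 over Q.)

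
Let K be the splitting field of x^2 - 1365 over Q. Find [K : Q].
[K : Q] = 2

f(x) = x^2 - 1365 factors as (x - √1365)(x + √1365). The splitting field is K = Q(√1365). Since 1365 is squarefree and > 1, it is not a perfect square, so x^2 - 1365 is irreducible over Q and [Q(√1365) : Q] = 2. Hence [K : Q] = 2.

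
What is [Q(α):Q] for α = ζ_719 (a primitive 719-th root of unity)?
[Q(α):Q] = 718

The minimal polynomial of ζ_719 over Q is the 719-th cyclotomic polynomial Φ_719(x), which is irreducible over Q and has degree φ(719) = 718. Hence [Q(α):Q] = φ(719) = 718.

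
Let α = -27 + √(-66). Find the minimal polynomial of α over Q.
m_α(x) = x^2 + 54x + 795

From α + 27 = √(-66), squaring gives (α + 27)^2 = -66, i.e. α^2 + 54α + 729 = -66, so α^2 + 54α + 795 = 0. The discriminant of x^2 + 54x + 795 is (54)^2 - 4·(795) = 2916 - 3180 = -264, and 4·(-66) is not a perfect square in Q since -66 is squarefree and ≠ 1. Hence x^2 + 54x + 795 is irreducible over Q and is the minimal polynomial of α.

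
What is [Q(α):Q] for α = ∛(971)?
[Q(α):Q] = 3

The minimal polynomial of α is x^3 - 971, irreducible over Q since 971 is not a perfect cube (so x^3 - 971 has no rational root). Hence [Q(α):Q] = deg(m_α) = 3.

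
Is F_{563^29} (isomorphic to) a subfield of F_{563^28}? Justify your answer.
No: F_{563^29} is not a subfield of F_{563^28}

F_{p^m} embeds in F_{p^n} iff m | n. Here 29 ∤ 28 (since 28 = 0·29 + 28 with remainder 28 ≠ 0), so F_{563^29} is not a subfield of F_{563^28}. Equivalently: if it were, the tower law would give 29 = [F_{563^29}:F_563] dividing [F_{563^28}:F_563] = 28, contradiction.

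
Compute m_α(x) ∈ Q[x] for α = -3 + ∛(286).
m_α(x) = x^3 + 9x^2 + 27x - 259

Set β = α + 3 = ∛(286), so β^3 = 286. Then (α + 3)^3 - 286 = 0, i.e. α is a root of g(x) = (x + 3)^3 - 286 = x^3 + 9x^2 + 27x - 259. Since g(x) = h(x + 3) where h(x) = x^3 - 286, and h is irreducible over Q (because 286 is not a perfect cube, so h has no rational root, and a monic cubic with no rational root is irreducible), g is also irreducible (irreducibility is preserved under the substitution x → x + 3). Hence m_α(x) = x^3 + 9x^2 + 27x - 259.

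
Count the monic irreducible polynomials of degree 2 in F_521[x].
There are 135460 monic irreducible polynomials of degree 2 over F_521

Each element of F_{521^2} that lies in no proper subfield is a root of exactly one monic irreducible of degree 2 over F_521, and each such polynomial has 2 distinct roots in F_{521^2}. By Möbius inversion the count is N_521(2) = (1/2) Σ_{d|2} μ(2/d) · 521^d = (1/2)(μ(2)·521^1 + μ(1)·521^2) = 270920/2 = 135460.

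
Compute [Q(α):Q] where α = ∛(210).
[Q(α):Q] = 3

The minimal polynomial of α is x^3 - 210, irreducible over Q since 210 is not a perfect cube (so x^3 - 210 has no rational root). Hence [Q(α):Q] = deg(m_α) = 3.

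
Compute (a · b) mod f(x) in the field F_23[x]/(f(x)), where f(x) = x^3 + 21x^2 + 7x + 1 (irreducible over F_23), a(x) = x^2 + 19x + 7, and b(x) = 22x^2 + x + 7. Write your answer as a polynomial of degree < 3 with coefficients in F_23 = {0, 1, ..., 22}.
a · b ≡ 9x^2 + 5x (mod f(x))

Multiply in F_23[x]: a(x)·b(x) = (x^2 + 19x + 7)·(22x^2 + x + 7) = 22x^4 + 5x^3 + 19x^2 + 2x + 3. This has degree ≥ 3, so divide by f(x) over F_23: 22x^4 + 5x^3 + 19x^2 + 2x + 3 = (22x + 3)·(x^3 + 21x^2 + 7x + 1) + (9x^2 + 5x). Hence a·b ≡ 9x^2 + 5x (mod f). (F_23[x]/(f) is a field with 23^3 = 12167 elements since f is irreducible of degree 3.)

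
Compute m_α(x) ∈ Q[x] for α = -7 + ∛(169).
m_α(x) = x^3 + 21x^2 + 147x + 174

Set β = α + 7 = ∛(169), so β^3 = 169. Then (α + 7)^3 - 169 = 0, i.e. α is a root of g(x) = (x + 7)^3 - 169 = x^3 + 21x^2 + 147x + 174. Since g(x) = h(x + 7) where h(x) = x^3 - 169, and h is irreducible over Q (because 169 is not a perfect cube, so h has no rational root, and a monic cubic with no rational root is irreducible), g is also irreducible (irreducibility is preserved under the substitution x → x + 7). Hence m_α(x) = x^3 + 21x^2 + 147x + 174.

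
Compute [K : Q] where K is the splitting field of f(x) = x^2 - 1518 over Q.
[K : Q] = 2

f(x) = x^2 - 1518 factors as (x - √1518)(x + √1518). The splitting field is K = Q(√1518). Since 1518 is squarefree and > 1, it is not a perfect square, so x^2 - 1518 is irreducible over Q and [Q(√1518) : Q] = 2. Hence [K : Q] = 2.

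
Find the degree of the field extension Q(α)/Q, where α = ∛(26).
[Q(α):Q] = 3

The minimal polynomial of α is x^3 - 26, irreducible over Q since 26 is not a perfect cube (so x^3 - 26 has no rational root). Hence [Q(α):Q] = deg(m_α) = 3.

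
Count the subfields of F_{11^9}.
F_{11^9} has 3 subfields

The subfields of F_{p^n} are exactly the fields F_{p^d} for d | n (each is the fixed field of the unique index-d subgroup of Gal(F_{p^n}/F_p) ≅ Z/nZ). The divisors of n = 9 are {1, 3, 9}, giving 3 subfields: F_{11^1}, F_{11^3}, F_{11^9}.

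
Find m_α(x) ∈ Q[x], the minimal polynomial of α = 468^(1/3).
m_α(x) = x^3 - 468

α satisfies α^3 = 468, so x^3 - 468 annihilates α. By the rational root test, a rational root p/q (in lowest terms) of x^3 - 468 would satisfy p^3 = 468 q^3, forcing q = 1 and p^3 = 468; but 468 is not a perfect cube, contradiction. A monic cubic over Q with no rational root is irreducible (any nontrivial factorization would include a linear factor). Hence x^3 - 468 is the minimal polynomial of α, and in particular [Q(α):Q] = 3.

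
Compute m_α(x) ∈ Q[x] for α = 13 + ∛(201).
m_α(x) = x^3 - 39x^2 + 507x - 2398

Set β = α - 13 = ∛(201), so β^3 = 201. Then (α - 13)^3 - 201 = 0, i.e. α is a root of g(x) = (x - 13)^3 - 201 = x^3 - 39x^2 + 507x - 2398. Since g(x) = h(x - 13) where h(x) = x^3 - 201, and h is irreducible over Q (because 201 is not a perfect cube, so h has no rational root, and a monic cubic with no rational root is irreducible), g is also irreducible (irreducibility is preserved under the substitution x → x - 13). Hence m_α(x) = x^3 - 39x^2 + 507x - 2398.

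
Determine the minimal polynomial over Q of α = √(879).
m_α(x) = x^2 - 879

α satisfies α^2 - 879 = 0, so x^2 - 879 annihilates α. Since d = 879 is squarefree and ≠ 1, it is not a perfect square in Q, so x^2 - 879 has no rational root and is therefore irreducible over Q (a degree-2 polynomial over a field is irreducible iff it has no root). Hence m_α(x) = x^2 - 879.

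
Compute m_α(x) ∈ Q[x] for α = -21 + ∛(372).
m_α(x) = x^3 + 63x^2 + 1323x + 8889

Set β = α + 21 = ∛(372), so β^3 = 372. Then (α + 21)^3 - 372 = 0, i.e. α is a root of g(x) = (x + 21)^3 - 372 = x^3 + 63x^2 + 1323x + 8889. Since g(x) = h(x + 21) where h(x) = x^3 - 372, and h is irreducible over Q (because 372 is not a perfect cube, so h has no rational root, and a monic cubic with no rational root is irreducible), g is also irreducible (irreducibility is preserved under the substitution x → x + 21). Hence m_α(x) = x^3 + 63x^2 + 1323x + 8889.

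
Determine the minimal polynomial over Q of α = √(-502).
m_α(x) = x^2 + 502

α satisfies α^2 + 502 = 0, so x^2 + 502 annihilates α. Since d = -502 is squarefree and ≠ 1, it is not a perfect square in Q, so x^2 + 502 has no rational root and is therefore irreducible over Q (a degree-2 polynomial over a field is irreducible iff it has no root). Hence m_α(x) = x^2 + 502.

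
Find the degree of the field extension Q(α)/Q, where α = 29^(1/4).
[Q(α):Q] = 4

α is a root of x^4 - 29. By Eisenstein's criterion at the prime p = 29 (which divides the constant term 29 but p^2 = 841 does not, since 29 is squarefree), x^4 - 29 is irreducible over Q. Hence [Q(α):Q] = 4.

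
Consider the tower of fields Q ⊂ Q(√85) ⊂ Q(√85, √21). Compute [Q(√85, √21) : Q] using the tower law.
[Q(√85, √21) : Q] = 4

[Q(√85):Q] = 2 (min poly x^2 - 85, irreducible since 85 is squarefree > 1). For the top step, suppose √21 ∈ Q(√85), say √21 = c + d√85 with c, d ∈ Q. Squaring: 21 = c^2 + 85d^2 + 2cd√85. Since √85 ∉ Q this forces 2cd = 0. If d = 0 then √21 = c ∈ Q, contradicting 21 squarefree > 1. If c = 0 then 21 = 85d^2, so 85·21 = (85d)^2 is a perfect square in Q — but 85·21 = 1785 is not a perfect square (since 85 and 21 are distinct squarefree integers). Contradiction. Hence √21 ∉ Q(√85), so x^2 - 21 stays irreducible over Q(√85) and [Q(√85, √21) : Q(√85)] = 2. By the tower law, [Q(√85, √21) : Q] = 2 · 2 = 4.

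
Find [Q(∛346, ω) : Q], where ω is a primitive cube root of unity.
[Q(∛346, ω) : Q] = 6

[Q(∛346):Q] = 3 (min poly x^3 - 346, irreducible since 346 is not a perfect cube). [Q(ω):Q] = 2 (min poly x^2 + x + 1). Since Q(∛346) ⊂ R and ω ∉ R, we have ω ∉ Q(∛346), so x^2 + x + 1 remains irreducible over Q(∛346) and [Q(∛346, ω) : Q(∛346)] = 2. By the tower law, [Q(∛346, ω) : Q] = 3 · 2 = 6. (In fact Q(∛346, ω) is the splitting field of x^3 - 346 over Q.)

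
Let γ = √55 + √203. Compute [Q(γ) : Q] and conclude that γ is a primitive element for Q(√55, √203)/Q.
[Q(γ) : Q] = 4 (equivalently, Q(γ) = Q(√55, √203))

Obviously Q(γ) ⊆ Q(√55, √203), and [Q(√55, √203):Q] = 4 (since 55, 203 are distinct squarefree integers > 1 with 11165 not a perfect square). To show equality we compute the minimal polynomial of γ. From γ = √55 + √203: γ^2 = 55 + 2√(11165) + 203 = 258 + 2√(11165), so γ^2 - 258 = 2√(11165); squaring, (γ^2 - 258)^2 = 4·11165, i.e. γ^4 - 516γ^2 + 66564 - 44660 = 0, i.e. γ^4 - 516γ^2 + 21904 = 0. So γ is a root of x^4 - 516x^2 + 21904. This polynomial is irreducible over Q: it has no rational root (each ±√55 ± √203 is irrational), and any factorization into two quadratics over Q would force √(11165) ∈ Q (pairing opposite roots) or √55, √203 ∈ Q (other pairings), all impossible. Hence [Q(γ):Q] = 4 = [Q(√55, √203):Q], so Q(γ) = Q(√55, √203).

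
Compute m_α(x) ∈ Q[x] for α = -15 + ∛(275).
m_α(x) = x^3 + 45x^2 + 675x + 3100

Set β = α + 15 = ∛(275), so β^3 = 275. Then (α + 15)^3 - 275 = 0, i.e. α is a root of g(x) = (x + 15)^3 - 275 = x^3 + 45x^2 + 675x + 3100. Since g(x) = h(x + 15) where h(x) = x^3 - 275, and h is irreducible over Q (because 275 is not a perfect cube, so h has no rational root, and a monic cubic with no rational root is irreducible), g is also irreducible (irreducibility is preserved under the substitution x → x + 15). Hence m_α(x) = x^3 + 45x^2 + 675x + 3100.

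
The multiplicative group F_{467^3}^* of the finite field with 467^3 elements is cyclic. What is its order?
|F_{467^3}^*| = 101847562

F_{467^3} has 467^3 = 101847563 elements; its multiplicative group consists of all nonzero elements, so |F_{467^3}^*| = 101847563 - 1 = 101847562. (It is cyclic since any finite subgroup of the multiplicative group of a field is cyclic.)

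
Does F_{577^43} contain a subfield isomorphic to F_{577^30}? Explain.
No: F_{577^30} is not a subfield of F_{577^43}

F_{p^m} embeds in F_{p^n} iff m | n. Here 30 ∤ 43 (since 43 = 1·30 + 13 with remainder 13 ≠ 0), so F_{577^30} is not a subfield of F_{577^43}. Equivalently: if it were, the tower law would give 30 = [F_{577^30}:F_577] dividing [F_{577^43}:F_577] = 43, contradiction.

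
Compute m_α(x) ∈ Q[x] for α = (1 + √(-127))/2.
m_α(x) = x^2 - x + 32

From 2α - 1 = √(-127), squaring gives (2α - 1)^2 = -127, i.e. 4α^2 - 4α + 1 = -127, so α^2 - α + (1 + 127)/4 = 0. Since -127 ≡ 1 (mod 4), (1 + 127)/4 = 32 ∈ Z. The polynomial x^2 - x + 32 has discriminant 1 - 4·(32) = -127, which is not a perfect square in Q (d = -127 is squarefree and ≠ 1), so x^2 - x + 32 is irreducible over Q. It is the minimal polynomial of α.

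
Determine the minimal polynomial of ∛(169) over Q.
m_α(x) = x^3 - 169

α satisfies α^3 = 169, so x^3 - 169 annihilates α. By the rational root test, a rational root p/q (in lowest terms) of x^3 - 169 would satisfy p^3 = 169 q^3, forcing q = 1 and p^3 = 169; but 169 is not a perfect cube, contradiction. A monic cubic over Q with no rational root is irreducible (any nontrivial factorization would include a linear factor). Hence x^3 - 169 is the minimal polynomial of α, and in particular [Q(α):Q] = 3.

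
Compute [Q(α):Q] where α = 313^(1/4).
[Q(α):Q] = 4

α is a root of x^4 - 313. By Eisenstein's criterion at the prime p = 313 (which divides the constant term 313 but p^2 = 97969 does not, since 313 is squarefree), x^4 - 313 is irreducible over Q. Hence [Q(α):Q] = 4.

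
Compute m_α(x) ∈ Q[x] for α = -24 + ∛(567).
m_α(x) = x^3 + 72x^2 + 1728x + 13257

Set β = α + 24 = ∛(567), so β^3 = 567. Then (α + 24)^3 - 567 = 0, i.e. α is a root of g(x) = (x + 24)^3 - 567 = x^3 + 72x^2 + 1728x + 13257. Since g(x) = h(x + 24) where h(x) = x^3 - 567, and h is irreducible over Q (because 567 is not a perfect cube, so h has no rational root, and a monic cubic with no rational root is irreducible), g is also irreducible (irreducibility is preserved under the substitution x → x + 24). Hence m_α(x) = x^3 + 72x^2 + 1728x + 13257.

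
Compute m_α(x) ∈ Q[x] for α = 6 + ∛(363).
m_α(x) = x^3 - 18x^2 + 108x - 579

Set β = α - 6 = ∛(363), so β^3 = 363. Then (α - 6)^3 - 363 = 0, i.e. α is a root of g(x) = (x - 6)^3 - 363 = x^3 - 18x^2 + 108x - 579. Since g(x) = h(x - 6) where h(x) = x^3 - 363, and h is irreducible over Q (because 363 is not a perfect cube, so h has no rational root, and a monic cubic with no rational root is irreducible), g is also irreducible (irreducibility is preserved under the substitution x → x - 6). Hence m_α(x) = x^3 - 18x^2 + 108x - 579.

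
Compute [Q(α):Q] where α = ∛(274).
[Q(α):Q] = 3

The minimal polynomial of α is x^3 - 274, irreducible over Q since 274 is not a perfect cube (so x^3 - 274 has no rational root). Hence [Q(α):Q] = deg(m_α) = 3.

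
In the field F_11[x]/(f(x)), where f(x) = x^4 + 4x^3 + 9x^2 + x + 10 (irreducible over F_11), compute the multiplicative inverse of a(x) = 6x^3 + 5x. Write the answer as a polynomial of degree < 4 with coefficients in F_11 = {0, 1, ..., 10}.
a(x)^(-1) ≡ 2x^3 + 7x^2 + 7x + 8 (mod f(x))

Since f is irreducible over F_11, F_11[x]/(f) is a field and a(x) ≠ 0 has an inverse. Apply the extended Euclidean algorithm to f(x) and a(x) in F_11[x]: f(x) = (2x + 8)·a(x) + (10x^2 + 5x + 10);  a(x) = (5x + 3)·(10x^2 + 5x + 10) + (6x + 3);  (10x^2 + 5x + 10) = (9x)·(6x + 3) + (10). The last nonzero remainder is the constant 10 = gcd(f, a) in F_11. Back-substituting through the division chain expresses 10 = s(x)·a(x) + t(x)·f(x) with s(x) ≡ 9x^3 + 4x^2 + 4x + 3 (mod f), so (9x^3 + 4x^2 + 4x + 3)·a(x) ≡ 10 (mod f). Multiplying by 10^(-1) ≡ 10 in F_11 gives a(x)^(-1) ≡ 10·(9x^3 + 4x^2 + 4x + 3) ≡ 2x^3 + 7x^2 + 7x + 8 (mod f). Check: (6x^3 + 5x)·(2x^3 + 7x^2 + 7x + 8) = x^6 + 9x^5 + 8x^4 + 6x^3 + 2x^2 + 7x ≡ 1 (mod x^4 + 4x^3 + 9x^2 + x + 10).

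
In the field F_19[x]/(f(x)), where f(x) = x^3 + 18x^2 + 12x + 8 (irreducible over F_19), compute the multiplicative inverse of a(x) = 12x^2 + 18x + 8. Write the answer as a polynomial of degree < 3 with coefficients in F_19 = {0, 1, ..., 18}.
a(x)^(-1) ≡ 18x^2 + 5x + 4 (mod f(x))

Since f is irreducible over F_19, F_19[x]/(f) is a field and a(x) ≠ 0 has an inverse. Apply the extended Euclidean algorithm to f(x) and a(x) in F_19[x]: f(x) = (8x + 18)·a(x) + (4x + 16);  a(x) = (3x + 2)·(4x + 16) + (14). The last nonzero remainder is the constant 14 = gcd(f, a) in F_19. Back-substituting through the division chain expresses 14 = s(x)·a(x) + t(x)·f(x) with s(x) ≡ 5x^2 + 13x + 18 (mod f), so (5x^2 + 13x + 18)·a(x) ≡ 14 (mod f). Multiplying by 14^(-1) ≡ 15 in F_19 gives a(x)^(-1) ≡ 15·(5x^2 + 13x + 18) ≡ 18x^2 + 5x + 4 (mod f). Check: (12x^2 + 18x + 8)·(18x^2 + 5x + 4) = 7x^4 + 4x^3 + 16x^2 + 17x + 13 ≡ 1 (mod x^3 + 18x^2 + 12x + 8).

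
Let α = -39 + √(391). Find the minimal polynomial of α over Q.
m_α(x) = x^2 + 78x + 1130

From α + 39 = √(391), squaring gives (α + 39)^2 = 391, i.e. α^2 + 78α + 1521 = 391, so α^2 + 78α + 1130 = 0. The discriminant of x^2 + 78x + 1130 is (78)^2 - 4·(1130) = 6084 - 4520 = 1564, and 4·(391) is not a perfect square in Q since 391 is squarefree and ≠ 1. Hence x^2 + 78x + 1130 is irreducible over Q and is the minimal polynomial of α.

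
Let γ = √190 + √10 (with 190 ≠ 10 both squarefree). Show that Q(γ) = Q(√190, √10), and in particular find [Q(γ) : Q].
[Q(γ) : Q] = 4 (equivalently, Q(γ) = Q(√190, √10))

Obviously Q(γ) ⊆ Q(√190, √10), and [Q(√190, √10):Q] = 4 (since 190, 10 are distinct squarefree integers > 1 with 1900 not a perfect square). To show equality we compute the minimal polynomial of γ. From γ = √190 + √10: γ^2 = 190 + 2√(1900) + 10 = 200 + 2√(1900), so γ^2 - 200 = 2√(1900); squaring, (γ^2 - 200)^2 = 4·1900, i.e. γ^4 - 400γ^2 + 40000 - 7600 = 0, i.e. γ^4 - 400γ^2 + 32400 = 0. So γ is a root of x^4 - 400x^2 + 32400. This polynomial is irreducible over Q: it has no rational root (each ±√190 ± √10 is irrational), and any factorization into two quadratics over Q would force √(1900) ∈ Q (pairing opposite roots) or √190, √10 ∈ Q (other pairings), all impossible. Hence [Q(γ):Q] = 4 = [Q(√190, √10):Q], so Q(γ) = Q(√190, √10).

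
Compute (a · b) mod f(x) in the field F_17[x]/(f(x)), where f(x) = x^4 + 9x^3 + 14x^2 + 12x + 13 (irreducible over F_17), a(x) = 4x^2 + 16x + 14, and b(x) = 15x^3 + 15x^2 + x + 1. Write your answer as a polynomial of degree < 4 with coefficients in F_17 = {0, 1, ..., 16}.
a · b ≡ 6x^3 + 14x^2 + 5x + 6 (mod f(x))

Multiply in F_17[x]: a(x)·b(x) = (4x^2 + 16x + 14)·(15x^3 + 15x^2 + x + 1) = 9x^5 + 11x^4 + 12x^3 + 9x^2 + 13x + 14. This has degree ≥ 4, so divide by f(x) over F_17: 9x^5 + 11x^4 + 12x^3 + 9x^2 + 13x + 14 = (9x + 15)·(x^4 + 9x^3 + 14x^2 + 12x + 13) + (6x^3 + 14x^2 + 5x + 6). Hence a·b ≡ 6x^3 + 14x^2 + 5x + 6 (mod f). (F_17[x]/(f) is a field with 17^4 = 83521 elements since f is irreducible of degree 4.)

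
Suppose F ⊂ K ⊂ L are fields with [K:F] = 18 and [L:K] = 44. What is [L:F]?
[L:F] = 792

The tower law says that for any tower of field extensions F ⊂ K ⊂ L with finite degrees, [L:F] = [L:K] · [K:F]. Here this gives [L:F] = 44 · 18 = 792.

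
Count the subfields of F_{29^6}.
F_{29^6} has 4 subfields

The subfields of F_{p^n} are exactly the fields F_{p^d} for d | n (each is the fixed field of the unique index-d subgroup of Gal(F_{p^n}/F_p) ≅ Z/nZ). The divisors of n = 6 are {1, 2, 3, 6}, giving 4 subfields: F_{29^1}, F_{29^2}, F_{29^3}, F_{29^6}.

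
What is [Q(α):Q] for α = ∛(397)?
[Q(α):Q] = 3

The minimal polynomial of α is x^3 - 397, irreducible over Q since 397 is not a perfect cube (so x^3 - 397 has no rational root). Hence [Q(α):Q] = deg(m_α) = 3.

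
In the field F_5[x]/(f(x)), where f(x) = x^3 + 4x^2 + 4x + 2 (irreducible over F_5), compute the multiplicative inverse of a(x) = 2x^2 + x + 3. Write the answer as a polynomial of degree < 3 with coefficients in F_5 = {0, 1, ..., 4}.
a(x)^(-1) ≡ 3x^2 + 3 (mod f(x))

Since f is irreducible over F_5, F_5[x]/(f) is a field and a(x) ≠ 0 has an inverse. Apply the extended Euclidean algorithm to f(x) and a(x) in F_5[x]: f(x) = (3x + 3)·a(x) + (2x + 3);  a(x) = (x + 4)·(2x + 3) + (1). The last nonzero remainder is the constant 1 = gcd(f, a) in F_5. Back-substituting through the division chain expresses 1 = s(x)·a(x) + t(x)·f(x) with s(x) ≡ 3x^2 + 3 (mod f), so a(x)^(-1) ≡ s(x) = 3x^2 + 3 (mod f). Check: (2x^2 + x + 3)·(3x^2 + 3) = x^4 + 3x^3 + 3x + 4 ≡ 1 (mod x^3 + 4x^2 + 4x + 2).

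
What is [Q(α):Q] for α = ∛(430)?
[Q(α):Q] = 3

The minimal polynomial of α is x^3 - 430, irreducible over Q since 430 is not a perfect cube (so x^3 - 430 has no rational root). Hence [Q(α):Q] = deg(m_α) = 3.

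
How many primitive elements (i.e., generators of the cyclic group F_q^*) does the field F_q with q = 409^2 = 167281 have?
There are φ(167280) = 40960 primitive elements

F_q^* is cyclic of order q - 1 = 167280. A cyclic group of order m has exactly φ(m) generators. Here m = 167280 = 2^4 · 3 · 5 · 17 · 41, so the number of primitive elements is φ(167280) = 40960.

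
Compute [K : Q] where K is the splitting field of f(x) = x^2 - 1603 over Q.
[K : Q] = 2

f(x) = x^2 - 1603 factors as (x - √1603)(x + √1603). The splitting field is K = Q(√1603). Since 1603 is squarefree and > 1, it is not a perfect square, so x^2 - 1603 is irreducible over Q and [Q(√1603) : Q] = 2. Hence [K : Q] = 2.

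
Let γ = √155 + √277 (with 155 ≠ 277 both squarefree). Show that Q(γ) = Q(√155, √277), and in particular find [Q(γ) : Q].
[Q(γ) : Q] = 4 (equivalently, Q(γ) = Q(√155, √277))

Obviously Q(γ) ⊆ Q(√155, √277), and [Q(√155, √277):Q] = 4 (since 155, 277 are distinct squarefree integers > 1 with 42935 not a perfect square). To show equality we compute the minimal polynomial of γ. From γ = √155 + √277: γ^2 = 155 + 2√(42935) + 277 = 432 + 2√(42935), so γ^2 - 432 = 2√(42935); squaring, (γ^2 - 432)^2 = 4·42935, i.e. γ^4 - 864γ^2 + 186624 - 171740 = 0, i.e. γ^4 - 864γ^2 + 14884 = 0. So γ is a root of x^4 - 864x^2 + 14884. This polynomial is irreducible over Q: it has no rational root (each ±√155 ± √277 is irrational), and any factorization into two quadratics over Q would force √(42935) ∈ Q (pairing opposite roots) or √155, √277 ∈ Q (other pairings), all impossible. Hence [Q(γ):Q] = 4 = [Q(√155, √277):Q], so Q(γ) = Q(√155, √277).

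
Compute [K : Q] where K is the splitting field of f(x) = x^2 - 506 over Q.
[K : Q] = 2

f(x) = x^2 - 506 factors as (x - √506)(x + √506). The splitting field is K = Q(√506). Since 506 is squarefree and > 1, it is not a perfect square, so x^2 - 506 is irreducible over Q and [Q(√506) : Q] = 2. Hence [K : Q] = 2.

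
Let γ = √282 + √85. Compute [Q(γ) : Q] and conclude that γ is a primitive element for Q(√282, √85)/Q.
[Q(γ) : Q] = 4 (equivalently, Q(γ) = Q(√282, √85))

Obviously Q(γ) ⊆ Q(√282, √85), and [Q(√282, √85):Q] = 4 (since 282, 85 are distinct squarefree integers > 1 with 23970 not a perfect square). To show equality we compute the minimal polynomial of γ. From γ = √282 + √85: γ^2 = 282 + 2√(23970) + 85 = 367 + 2√(23970), so γ^2 - 367 = 2√(23970); squaring, (γ^2 - 367)^2 = 4·23970, i.e. γ^4 - 734γ^2 + 134689 - 95880 = 0, i.e. γ^4 - 734γ^2 + 38809 = 0. So γ is a root of x^4 - 734x^2 + 38809. This polynomial is irreducible over Q: it has no rational root (each ±√282 ± √85 is irrational), and any factorization into two quadratics over Q would force √(23970) ∈ Q (pairing opposite roots) or √282, √85 ∈ Q (other pairings), all impossible. Hence [Q(γ):Q] = 4 = [Q(√282, √85):Q], so Q(γ) = Q(√282, √85).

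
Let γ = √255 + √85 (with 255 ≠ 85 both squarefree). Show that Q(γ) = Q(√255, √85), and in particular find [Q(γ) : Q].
[Q(γ) : Q] = 4 (equivalently, Q(γ) = Q(√255, √85))

Obviously Q(γ) ⊆ Q(√255, √85), and [Q(√255, √85):Q] = 4 (since 255, 85 are distinct squarefree integers > 1 with 21675 not a perfect square). To show equality we compute the minimal polynomial of γ. From γ = √255 + √85: γ^2 = 255 + 2√(21675) + 85 = 340 + 2√(21675), so γ^2 - 340 = 2√(21675); squaring, (γ^2 - 340)^2 = 4·21675, i.e. γ^4 - 680γ^2 + 115600 - 86700 = 0, i.e. γ^4 - 680γ^2 + 28900 = 0. So γ is a root of x^4 - 680x^2 + 28900. This polynomial is irreducible over Q: it has no rational root (each ±√255 ± √85 is irrational), and any factorization into two quadratics over Q would force √(21675) ∈ Q (pairing opposite roots) or √255, √85 ∈ Q (other pairings), all impossible. Hence [Q(γ):Q] = 4 = [Q(√255, √85):Q], so Q(γ) = Q(√255, √85).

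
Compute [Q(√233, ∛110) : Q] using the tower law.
[Q(√233, ∛110) : Q] = 6

Let L = Q(√233, ∛110). Since Q(√233) ⊂ L and [Q(√233):Q] = 2, the tower law gives 2 | [L:Q]. Likewise Q(∛110) ⊂ L with [Q(∛110):Q] = 3 (because 110 is not a perfect cube), so 3 | [L:Q]. As gcd(2,3) = 1, [L:Q] is divisible by 6. Conversely L is generated over Q by √233 and ∛110, so [L:Q] ≤ 2·3 = 6. Therefore [Q(√233, ∛110) : Q] = 6.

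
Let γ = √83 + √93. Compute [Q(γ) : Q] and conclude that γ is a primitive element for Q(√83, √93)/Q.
[Q(γ) : Q] = 4 (equivalently, Q(γ) = Q(√83, √93))

Obviously Q(γ) ⊆ Q(√83, √93), and [Q(√83, √93):Q] = 4 (since 83, 93 are distinct squarefree integers > 1 with 7719 not a perfect square). To show equality we compute the minimal polynomial of γ. From γ = √83 + √93: γ^2 = 83 + 2√(7719) + 93 = 176 + 2√(7719), so γ^2 - 176 = 2√(7719); squaring, (γ^2 - 176)^2 = 4·7719, i.e. γ^4 - 352γ^2 + 30976 - 30876 = 0, i.e. γ^4 - 352γ^2 + 100 = 0. So γ is a root of x^4 - 352x^2 + 100. This polynomial is irreducible over Q: it has no rational root (each ±√83 ± √93 is irrational), and any factorization into two quadratics over Q would force √(7719) ∈ Q (pairing opposite roots) or √83, √93 ∈ Q (other pairings), all impossible. Hence [Q(γ):Q] = 4 = [Q(√83, √93):Q], so Q(γ) = Q(√83, √93).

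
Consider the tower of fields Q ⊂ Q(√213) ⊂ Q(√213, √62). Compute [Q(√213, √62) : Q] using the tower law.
[Q(√213, √62) : Q] = 4

[Q(√213):Q] = 2 (min poly x^2 - 213, irreducible since 213 is squarefree > 1). For the top step, suppose √62 ∈ Q(√213), say √62 = c + d√213 with c, d ∈ Q. Squaring: 62 = c^2 + 213d^2 + 2cd√213. Since √213 ∉ Q this forces 2cd = 0. If d = 0 then √62 = c ∈ Q, contradicting 62 squarefree > 1. If c = 0 then 62 = 213d^2, so 213·62 = (213d)^2 is a perfect square in Q — but 213·62 = 13206 is not a perfect square (since 213 and 62 are distinct squarefree integers). Contradiction. Hence √62 ∉ Q(√213), so x^2 - 62 stays irreducible over Q(√213) and [Q(√213, √62) : Q(√213)] = 2. By the tower law, [Q(√213, √62) : Q] = 2 · 2 = 4.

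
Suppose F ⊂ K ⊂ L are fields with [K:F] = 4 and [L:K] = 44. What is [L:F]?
[L:F] = 176

The tower law says that for any tower of field extensions F ⊂ K ⊂ L with finite degrees, [L:F] = [L:K] · [K:F]. Here this gives [L:F] = 44 · 4 = 176.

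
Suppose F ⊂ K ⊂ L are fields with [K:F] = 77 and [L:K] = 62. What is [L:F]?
[L:F] = 4774

The tower law says that for any tower of field extensions F ⊂ K ⊂ L with finite degrees, [L:F] = [L:K] · [K:F]. Here this gives [L:F] = 62 · 77 = 4774.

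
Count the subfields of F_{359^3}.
F_{359^3} has 2 subfields

The subfields of F_{p^n} are exactly the fields F_{p^d} for d | n (each is the fixed field of the unique index-d subgroup of Gal(F_{p^n}/F_p) ≅ Z/nZ). The divisors of n = 3 are {1, 3}, giving 2 subfields: F_{359^1}, F_{359^3}.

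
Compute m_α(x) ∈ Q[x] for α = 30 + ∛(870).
m_α(x) = x^3 - 90x^2 + 2700x - 27870

Set β = α - 30 = ∛(870), so β^3 = 870. Then (α - 30)^3 - 870 = 0, i.e. α is a root of g(x) = (x - 30)^3 - 870 = x^3 - 90x^2 + 2700x - 27870. Since g(x) = h(x - 30) where h(x) = x^3 - 870, and h is irreducible over Q (because 870 is not a perfect cube, so h has no rational root, and a monic cubic with no rational root is irreducible), g is also irreducible (irreducibility is preserved under the substitution x → x - 30). Hence m_α(x) = x^3 - 90x^2 + 2700x - 27870.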